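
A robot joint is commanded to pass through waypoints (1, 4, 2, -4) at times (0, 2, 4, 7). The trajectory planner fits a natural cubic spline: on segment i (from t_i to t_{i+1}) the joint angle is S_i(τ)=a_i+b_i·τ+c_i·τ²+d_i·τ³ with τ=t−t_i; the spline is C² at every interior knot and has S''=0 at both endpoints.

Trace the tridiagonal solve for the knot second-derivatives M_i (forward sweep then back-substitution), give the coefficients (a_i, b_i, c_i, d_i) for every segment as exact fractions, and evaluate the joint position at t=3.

  seg 0: a=1 b=40/19 c=0 d=-23/152
  seg 1: a=4 b=11/38 c=-69/76 d=5/38
  seg 2: a=2 b=-67/38 c=-9/76 d=1/76
S(3) = 267/76

Δ: Δ0=3/2, Δ1=-1, Δ2=-2
row 1: diag=8, rhs=-15; c'=1/4, d'=-15/8
row 2: denom=10−2·1/4=19/2; d'=(-6−2·-15/8)/(19/2)=-9/38
back: M2=-9/38
back: M1=-15/8−1/4·-9/38=-69/38
M: M0=0, M1=-69/38, M2=-9/38, M3=0
seg 0: a=1, c=M0/2=0, d=(M1−M0)/(6·2)=-23/152, b=Δ0−h0·(2M0+M1)/6=40/19
seg 1: a=4, c=M1/2=-69/76, d=(M2−M1)/(6·2)=5/38, b=Δ1−h1·(2M1+M2)/6=11/38
seg 2: a=2, c=M2/2=-9/76, d=(M3−M2)/(6·3)=1/76, b=Δ2−h2·(2M2+M3)/6=-67/38
t_q=3 → seg 1, τ=1; S=4+11/38·τ+-69/76·τ²+5/38·τ³=267/76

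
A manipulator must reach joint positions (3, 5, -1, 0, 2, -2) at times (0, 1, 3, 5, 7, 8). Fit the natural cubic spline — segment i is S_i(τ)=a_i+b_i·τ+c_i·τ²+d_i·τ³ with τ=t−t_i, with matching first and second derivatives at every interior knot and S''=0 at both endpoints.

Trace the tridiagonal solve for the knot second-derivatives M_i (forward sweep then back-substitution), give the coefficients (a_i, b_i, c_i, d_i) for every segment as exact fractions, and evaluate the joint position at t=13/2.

Δ: Δ0=2, Δ1=-3, Δ2=1/2, Δ3=1, Δ4=-4
row 1: diag=6, rhs=-30; c'=1/3, d'=-5
row 2: denom=8−2·1/3=22/3; d'=(21−2·-5)/(22/3)=93/22
row 3: denom=8−2·3/11=82/11; d'=(3−2·93/22)/(82/11)=-30/41
row 4: denom=6−2·11/41=224/41; d'=(-30−2·-30/41)/(224/41)=-585/112
back: M4=-585/112
back: M3=-30/41−11/41·-585/112=75/112
back: M2=93/22−3/11·75/112=453/112
back: M1=-5−1/3·453/112=-711/112
M: M0=0, M1=-711/112, M2=453/112, M3=75/112, M4=-585/112, M5=0
seg 0: a=3, c=M0/2=0, d=(M1−M0)/(6·1)=-237/224, b=Δ0−h0·(2M0+M1)/6=685/224
seg 1: a=5, c=M1/2=-711/224, d=(M2−M1)/(6·2)=97/112, b=Δ1−h1·(2M1+M2)/6=-13/112
seg 2: a=-1, c=M2/2=453/224, d=(M3−M2)/(6·2)=-9/32, b=Δ2−h2·(2M2+M3)/6=-271/112
seg 3: a=0, c=M3/2=75/224, d=(M4−M3)/(6·2)=-55/112, b=Δ3−h3·(2M3+M4)/6=257/112
seg 4: a=2, c=M4/2=-585/224, d=(M5−M4)/(6·1)=195/224, b=Δ4−h4·(2M4+M5)/6=-253/112
t_q=13/2 → seg 3, τ=3/2; S=0+257/112·τ+75/224·τ²+-55/112·τ³=1137/448

  seg 0: a=3 b=685/224 c=0 d=-237/224
  seg 1: a=5 b=-13/112 c=-711/224 d=97/112
  seg 2: a=-1 b=-271/112 c=453/224 d=-9/32
  seg 3: a=0 b=257/112 c=75/224 d=-55/112
  seg 4: a=2 b=-253/112 c=-585/224 d=195/224
S(13/2) = 1137/448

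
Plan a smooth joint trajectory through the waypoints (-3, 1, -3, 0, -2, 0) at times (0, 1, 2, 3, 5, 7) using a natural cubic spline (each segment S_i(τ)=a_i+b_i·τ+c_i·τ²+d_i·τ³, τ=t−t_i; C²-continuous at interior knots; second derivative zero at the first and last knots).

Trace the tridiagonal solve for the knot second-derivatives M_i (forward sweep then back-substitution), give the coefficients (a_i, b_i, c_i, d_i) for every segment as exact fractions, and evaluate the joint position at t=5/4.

  seg 0: a=-3 b=1050/157 c=0 d=-422/157
  seg 1: a=1 b=-216/157 c=-1266/157 d=854/157
  seg 2: a=-3 b=-186/157 c=1296/157 d=-639/157
  seg 3: a=0 b=489/157 c=-621/157 d=149/157
  seg 4: a=-2 b=-207/157 c=273/157 d=-91/314
S(5/4) = 1191/5024

Δ: Δ0=4, Δ1=-4, Δ2=3, Δ3=-1, Δ4=1
row 1: diag=4, rhs=-48; c'=1/4, d'=-12
row 2: denom=4−1·1/4=15/4; d'=(42−1·-12)/(15/4)=72/5
row 3: denom=6−1·4/15=86/15; d'=(-24−1·72/5)/(86/15)=-288/43
row 4: denom=8−2·15/43=314/43; d'=(12−2·-288/43)/(314/43)=546/157
back: M4=546/157
back: M3=-288/43−15/43·546/157=-1242/157
back: M2=72/5−4/15·-1242/157=2592/157
back: M1=-12−1/4·2592/157=-2532/157
M: M0=0, M1=-2532/157, M2=2592/157, M3=-1242/157, M4=546/157, M5=0
seg 0: a=-3, c=M0/2=0, d=(M1−M0)/(6·1)=-422/157, b=Δ0−h0·(2M0+M1)/6=1050/157
seg 1: a=1, c=M1/2=-1266/157, d=(M2−M1)/(6·1)=854/157, b=Δ1−h1·(2M1+M2)/6=-216/157
seg 2: a=-3, c=M2/2=1296/157, d=(M3−M2)/(6·1)=-639/157, b=Δ2−h2·(2M2+M3)/6=-186/157
seg 3: a=0, c=M3/2=-621/157, d=(M4−M3)/(6·2)=149/157, b=Δ3−h3·(2M3+M4)/6=489/157
seg 4: a=-2, c=M4/2=273/157, d=(M5−M4)/(6·2)=-91/314, b=Δ4−h4·(2M4+M5)/6=-207/157
t_q=5/4 → seg 1, τ=1/4; S=1+-216/157·τ+-1266/157·τ²+854/157·τ³=1191/5024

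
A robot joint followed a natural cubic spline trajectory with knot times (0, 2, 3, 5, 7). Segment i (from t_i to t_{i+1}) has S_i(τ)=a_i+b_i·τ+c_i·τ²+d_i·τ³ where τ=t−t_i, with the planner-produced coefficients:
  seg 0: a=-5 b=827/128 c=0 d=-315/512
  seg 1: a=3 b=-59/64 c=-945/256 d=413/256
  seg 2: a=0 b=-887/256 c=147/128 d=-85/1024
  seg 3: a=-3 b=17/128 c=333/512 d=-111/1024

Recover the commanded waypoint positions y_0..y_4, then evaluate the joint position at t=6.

y_0 = S_0(0) = a_0 = -5
y_1 = S_1(0) = a_1 = 3
y_2 = S_2(0) = a_2 = 0
y_3 = S_3(0) = a_3 = -3
y_4 = S_3(2) = -1
t_q=6 is in segment 3 (τ=1); S_3(τ)=-2381/1024

y_0=-5 y_1=3 y_2=0 y_3=-3 y_4=-1
S(6) = -2381/1024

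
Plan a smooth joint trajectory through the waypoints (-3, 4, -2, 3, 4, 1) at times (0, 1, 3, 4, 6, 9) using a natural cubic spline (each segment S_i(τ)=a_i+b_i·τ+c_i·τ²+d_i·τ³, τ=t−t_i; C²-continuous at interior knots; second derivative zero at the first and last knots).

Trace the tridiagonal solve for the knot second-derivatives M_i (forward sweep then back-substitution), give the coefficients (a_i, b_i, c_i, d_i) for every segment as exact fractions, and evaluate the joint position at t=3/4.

Δ: Δ0=7, Δ1=-3, Δ2=5, Δ3=1/2, Δ4=-1
row 1: diag=6, rhs=-60; c'=1/3, d'=-10
row 2: denom=6−2·1/3=16/3; d'=(48−2·-10)/(16/3)=51/4
row 3: denom=6−1·3/16=93/16; d'=(-27−1·51/4)/(93/16)=-212/31
row 4: denom=10−2·32/93=866/93; d'=(-9−2·-212/31)/(866/93)=435/866
back: M4=435/866
back: M3=-212/31−32/93·435/866=-3036/433
back: M2=51/4−3/16·-3036/433=6090/433
back: M1=-10−1/3·6090/433=-6360/433
M: M0=0, M1=-6360/433, M2=6090/433, M3=-3036/433, M4=435/866, M5=0
seg 0: a=-3, c=M0/2=0, d=(M1−M0)/(6·1)=-1060/433, b=Δ0−h0·(2M0+M1)/6=4091/433
seg 1: a=4, c=M1/2=-3180/433, d=(M2−M1)/(6·2)=2075/866, b=Δ1−h1·(2M1+M2)/6=911/433
seg 2: a=-2, c=M2/2=3045/433, d=(M3−M2)/(6·1)=-1521/433, b=Δ2−h2·(2M2+M3)/6=641/433
seg 3: a=3, c=M3/2=-1518/433, d=(M4−M3)/(6·2)=2169/3464, b=Δ3−h3·(2M3+M4)/6=2168/433
seg 4: a=4, c=M4/2=435/1732, d=(M5−M4)/(6·3)=-145/5196, b=Δ4−h4·(2M4+M5)/6=-1301/866
t_q=3/4 → seg 0, τ=3/4; S=-3+4091/433·τ+0·τ²+-1060/433·τ³=21153/6928

  seg 0: a=-3 b=4091/433 c=0 d=-1060/433
  seg 1: a=4 b=911/433 c=-3180/433 d=2075/866
  seg 2: a=-2 b=641/433 c=3045/433 d=-1521/433
  seg 3: a=3 b=2168/433 c=-1518/433 d=2169/3464
  seg 4: a=4 b=-1301/866 c=435/1732 d=-145/5196
S(3/4) = 21153/6928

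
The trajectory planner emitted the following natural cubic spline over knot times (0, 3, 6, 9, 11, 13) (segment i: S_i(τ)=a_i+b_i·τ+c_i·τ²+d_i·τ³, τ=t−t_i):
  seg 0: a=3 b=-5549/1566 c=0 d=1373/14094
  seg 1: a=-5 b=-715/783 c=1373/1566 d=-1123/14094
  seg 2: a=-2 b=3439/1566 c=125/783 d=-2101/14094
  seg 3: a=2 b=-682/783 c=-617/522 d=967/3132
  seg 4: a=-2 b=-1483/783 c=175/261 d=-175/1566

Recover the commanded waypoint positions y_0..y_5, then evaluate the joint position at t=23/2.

y_0 = S_0(0) = a_0 = 3
y_1 = S_1(0) = a_1 = -5
y_2 = S_2(0) = a_2 = -2
y_3 = S_3(0) = a_3 = 2
y_4 = S_4(0) = a_4 = -2
y_5 = S_4(2) = -4
t_q=23/2 is in segment 4 (τ=1/2); S_4(τ)=-11665/4176

y_0=3 y_1=-5 y_2=-2 y_3=2 y_4=-2 y_5=-4
S(23/2) = -11665/4176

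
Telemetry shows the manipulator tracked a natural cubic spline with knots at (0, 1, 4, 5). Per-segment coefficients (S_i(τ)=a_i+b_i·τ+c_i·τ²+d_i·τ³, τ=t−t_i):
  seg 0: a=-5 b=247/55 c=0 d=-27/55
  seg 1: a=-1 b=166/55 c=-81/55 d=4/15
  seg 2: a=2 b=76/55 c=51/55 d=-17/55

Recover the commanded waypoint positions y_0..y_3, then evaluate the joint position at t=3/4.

y_0=-5 y_1=-1 y_2=2 y_3=4
S(3/4) = -6473/3520

y_0 = S_0(0) = a_0 = -5
y_1 = S_1(0) = a_1 = -1
y_2 = S_2(0) = a_2 = 2
y_3 = S_2(1) = 4
t_q=3/4 is in segment 0 (τ=3/4); S_0(τ)=-6473/3520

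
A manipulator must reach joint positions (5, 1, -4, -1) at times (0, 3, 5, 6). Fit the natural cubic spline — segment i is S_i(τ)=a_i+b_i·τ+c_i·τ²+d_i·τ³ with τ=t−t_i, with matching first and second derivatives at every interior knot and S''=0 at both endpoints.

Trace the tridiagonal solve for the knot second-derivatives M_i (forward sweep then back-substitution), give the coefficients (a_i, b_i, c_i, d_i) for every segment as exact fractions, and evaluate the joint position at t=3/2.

Δ: Δ0=-4/3, Δ1=-5/2, Δ2=3
row 1: diag=10, rhs=-7; c'=1/5, d'=-7/10
row 2: denom=6−2·1/5=28/5; d'=(33−2·-7/10)/(28/5)=43/7
back: M2=43/7
back: M1=-7/10−1/5·43/7=-27/14
M: M0=0, M1=-27/14, M2=43/7, M3=0
seg 0: a=5, c=M0/2=0, d=(M1−M0)/(6·3)=-3/28, b=Δ0−h0·(2M0+M1)/6=-31/84
seg 1: a=1, c=M1/2=-27/28, d=(M2−M1)/(6·2)=113/168, b=Δ1−h1·(2M1+M2)/6=-137/42
seg 2: a=-4, c=M2/2=43/14, d=(M3−M2)/(6·1)=-43/42, b=Δ2−h2·(2M2+M3)/6=20/21
t_q=3/2 → seg 0, τ=3/2; S=5+-31/84·τ+0·τ²+-3/28·τ³=915/224

  seg 0: a=5 b=-31/84 c=0 d=-3/28
  seg 1: a=1 b=-137/42 c=-27/28 d=113/168
  seg 2: a=-4 b=20/21 c=43/14 d=-43/42
S(3/2) = 915/224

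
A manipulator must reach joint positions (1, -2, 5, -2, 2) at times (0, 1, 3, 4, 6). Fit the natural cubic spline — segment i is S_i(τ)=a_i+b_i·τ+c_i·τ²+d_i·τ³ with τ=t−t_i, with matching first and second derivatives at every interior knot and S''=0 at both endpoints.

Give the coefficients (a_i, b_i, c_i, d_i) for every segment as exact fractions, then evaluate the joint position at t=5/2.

  seg 0: a=1 b=-1859/372 c=0 d=743/372
  seg 1: a=-2 b=185/186 c=743/124 d=-1763/744
  seg 2: a=5 b=-323/93 c=-255/31 d=437/93
  seg 3: a=-2 b=-542/93 c=182/31 d=-91/93
S(5/2) = 9873/1984

Δ: Δ0=-3, Δ1=7/2, Δ2=-7, Δ3=2
row 1: diag=6, rhs=39; c'=1/3, d'=13/2
row 2: denom=6−2·1/3=16/3; d'=(-63−2·13/2)/(16/3)=-57/4
row 3: denom=6−1·3/16=93/16; d'=(54−1·-57/4)/(93/16)=364/31
back: M3=364/31
back: M2=-57/4−3/16·364/31=-510/31
back: M1=13/2−1/3·-510/31=743/62
M: M0=0, M1=743/62, M2=-510/31, M3=364/31, M4=0
seg 0: a=1, c=M0/2=0, d=(M1−M0)/(6·1)=743/372, b=Δ0−h0·(2M0+M1)/6=-1859/372
seg 1: a=-2, c=M1/2=743/124, d=(M2−M1)/(6·2)=-1763/744, b=Δ1−h1·(2M1+M2)/6=185/186
seg 2: a=5, c=M2/2=-255/31, d=(M3−M2)/(6·1)=437/93, b=Δ2−h2·(2M2+M3)/6=-323/93
seg 3: a=-2, c=M3/2=182/31, d=(M4−M3)/(6·2)=-91/93, b=Δ3−h3·(2M3+M4)/6=-542/93
t_q=5/2 → seg 1, τ=3/2; S=-2+185/186·τ+743/124·τ²+-1763/744·τ³=9873/1984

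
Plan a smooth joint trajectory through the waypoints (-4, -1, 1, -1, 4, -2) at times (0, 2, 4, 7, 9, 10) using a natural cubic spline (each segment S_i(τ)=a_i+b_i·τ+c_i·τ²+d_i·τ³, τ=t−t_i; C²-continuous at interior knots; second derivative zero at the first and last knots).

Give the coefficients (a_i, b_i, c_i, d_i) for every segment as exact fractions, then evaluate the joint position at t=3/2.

Δ: Δ0=3/2, Δ1=1, Δ2=-2/3, Δ3=5/2, Δ4=-6
row 1: diag=8, rhs=-3; c'=1/4, d'=-3/8
row 2: denom=10−2·1/4=19/2; d'=(-10−2·-3/8)/(19/2)=-37/38
row 3: denom=10−3·6/19=172/19; d'=(19−3·-37/38)/(172/19)=833/344
row 4: denom=6−2·19/86=239/43; d'=(-51−2·833/344)/(239/43)=-9605/956
back: M4=-9605/956
back: M3=833/344−19/86·-9605/956=4437/956
back: M2=-37/38−6/19·4437/956=-583/239
back: M1=-3/8−1/4·-583/239=449/1912
M: M0=0, M1=449/1912, M2=-583/239, M3=4437/956, M4=-9605/956, M5=0
seg 0: a=-4, c=M0/2=0, d=(M1−M0)/(6·2)=449/22944, b=Δ0−h0·(2M0+M1)/6=8155/5736
seg 1: a=-1, c=M1/2=449/3824, d=(M2−M1)/(6·2)=-5113/22944, b=Δ1−h1·(2M1+M2)/6=4751/2868
seg 2: a=1, c=M2/2=-583/478, d=(M3−M2)/(6·3)=6769/17208, b=Δ2−h2·(2M2+M3)/6=-3143/5736
seg 3: a=-1, c=M3/2=4437/1912, d=(M4−M3)/(6·2)=-7021/5736, b=Δ3−h3·(2M3+M4)/6=7901/2868
seg 4: a=4, c=M4/2=-9605/1912, d=(M5−M4)/(6·1)=9605/5736, b=Δ4−h4·(2M4+M5)/6=-7603/2868
t_q=3/2 → seg 0, τ=3/2; S=-4+8155/5736·τ+0·τ²+449/22944·τ³=-110215/61184

  seg 0: a=-4 b=8155/5736 c=0 d=449/22944
  seg 1: a=-1 b=4751/2868 c=449/3824 d=-5113/22944
  seg 2: a=1 b=-3143/5736 c=-583/478 d=6769/17208
  seg 3: a=-1 b=7901/2868 c=4437/1912 d=-7021/5736
  seg 4: a=4 b=-7603/2868 c=-9605/1912 d=9605/5736
S(3/2) = -110215/61184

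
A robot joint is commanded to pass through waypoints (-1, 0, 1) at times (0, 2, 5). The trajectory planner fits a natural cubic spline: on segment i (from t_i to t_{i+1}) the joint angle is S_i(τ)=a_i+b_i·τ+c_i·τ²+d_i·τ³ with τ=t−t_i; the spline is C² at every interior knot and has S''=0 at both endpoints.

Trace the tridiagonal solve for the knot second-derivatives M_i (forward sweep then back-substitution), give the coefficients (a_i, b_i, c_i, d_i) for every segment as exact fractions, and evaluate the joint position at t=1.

  seg 0: a=-1 b=8/15 c=0 d=-1/120
  seg 1: a=0 b=13/30 c=-1/20 d=1/180
S(1) = -19/40

Δ: Δ0=1/2, Δ1=1/3
row 1: diag=10, rhs=-1; c'=3/10, d'=-1/10
back: M1=-1/10
M: M0=0, M1=-1/10, M2=0
seg 0: a=-1, c=M0/2=0, d=(M1−M0)/(6·2)=-1/120, b=Δ0−h0·(2M0+M1)/6=8/15
seg 1: a=0, c=M1/2=-1/20, d=(M2−M1)/(6·3)=1/180, b=Δ1−h1·(2M1+M2)/6=13/30
t_q=1 → seg 0, τ=1; S=-1+8/15·τ+0·τ²+-1/120·τ³=-19/40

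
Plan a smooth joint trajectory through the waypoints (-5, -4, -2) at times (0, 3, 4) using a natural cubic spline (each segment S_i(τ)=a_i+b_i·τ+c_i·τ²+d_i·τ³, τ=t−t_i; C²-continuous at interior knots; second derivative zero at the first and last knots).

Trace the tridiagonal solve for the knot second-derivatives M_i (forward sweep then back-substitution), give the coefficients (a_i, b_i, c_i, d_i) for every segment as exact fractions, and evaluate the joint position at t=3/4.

Δ: Δ0=1/3, Δ1=2
row 1: diag=8, rhs=10; c'=1/8, d'=5/4
back: M1=5/4
M: M0=0, M1=5/4, M2=0
seg 0: a=-5, c=M0/2=0, d=(M1−M0)/(6·3)=5/72, b=Δ0−h0·(2M0+M1)/6=-7/24
seg 1: a=-4, c=M1/2=5/8, d=(M2−M1)/(6·1)=-5/24, b=Δ1−h1·(2M1+M2)/6=19/12
t_q=3/4 → seg 0, τ=3/4; S=-5+-7/24·τ+0·τ²+5/72·τ³=-2657/512

  seg 0: a=-5 b=-7/24 c=0 d=5/72
  seg 1: a=-4 b=19/12 c=5/8 d=-5/24
S(3/4) = -2657/512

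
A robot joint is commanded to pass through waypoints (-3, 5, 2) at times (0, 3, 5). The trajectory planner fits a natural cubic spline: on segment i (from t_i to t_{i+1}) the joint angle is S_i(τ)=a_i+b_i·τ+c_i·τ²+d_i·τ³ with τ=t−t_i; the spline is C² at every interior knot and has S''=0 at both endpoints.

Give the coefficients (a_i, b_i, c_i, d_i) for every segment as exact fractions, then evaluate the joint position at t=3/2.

Δ: Δ0=8/3, Δ1=-3/2
row 1: diag=10, rhs=-25; c'=1/5, d'=-5/2
back: M1=-5/2
M: M0=0, M1=-5/2, M2=0
seg 0: a=-3, c=M0/2=0, d=(M1−M0)/(6·3)=-5/36, b=Δ0−h0·(2M0+M1)/6=47/12
seg 1: a=5, c=M1/2=-5/4, d=(M2−M1)/(6·2)=5/24, b=Δ1−h1·(2M1+M2)/6=1/6
t_q=3/2 → seg 0, τ=3/2; S=-3+47/12·τ+0·τ²+-5/36·τ³=77/32

  seg 0: a=-3 b=47/12 c=0 d=-5/36
  seg 1: a=5 b=1/6 c=-5/4 d=5/24
S(3/2) = 77/32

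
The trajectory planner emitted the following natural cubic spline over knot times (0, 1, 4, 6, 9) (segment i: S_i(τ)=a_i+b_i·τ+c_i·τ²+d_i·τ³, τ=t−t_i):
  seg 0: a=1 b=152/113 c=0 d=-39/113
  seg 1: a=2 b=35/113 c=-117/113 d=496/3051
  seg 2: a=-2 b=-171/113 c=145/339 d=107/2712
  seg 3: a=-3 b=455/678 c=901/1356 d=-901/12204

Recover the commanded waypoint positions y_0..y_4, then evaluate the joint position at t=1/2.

y_0 = S_0(0) = a_0 = 1
y_1 = S_1(0) = a_1 = 2
y_2 = S_2(0) = a_2 = -2
y_3 = S_3(0) = a_3 = -3
y_4 = S_3(3) = 3
t_q=1/2 is in segment 0 (τ=1/2); S_0(τ)=1473/904

y_0=1 y_1=2 y_2=-2 y_3=-3 y_4=3
S(1/2) = 1473/904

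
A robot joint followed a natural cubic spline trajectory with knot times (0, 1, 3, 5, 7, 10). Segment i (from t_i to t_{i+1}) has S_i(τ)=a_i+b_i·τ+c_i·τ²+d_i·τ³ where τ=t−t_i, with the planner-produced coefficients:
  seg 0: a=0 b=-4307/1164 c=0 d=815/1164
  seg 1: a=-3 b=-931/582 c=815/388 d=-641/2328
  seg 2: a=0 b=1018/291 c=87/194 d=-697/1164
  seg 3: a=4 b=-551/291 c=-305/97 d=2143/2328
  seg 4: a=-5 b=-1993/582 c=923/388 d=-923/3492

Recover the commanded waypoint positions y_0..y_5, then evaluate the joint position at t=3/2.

y_0 = S_0(0) = a_0 = 0
y_1 = S_1(0) = a_1 = -3
y_2 = S_2(0) = a_2 = 0
y_3 = S_3(0) = a_3 = 4
y_4 = S_4(0) = a_4 = -5
y_5 = S_4(3) = -1
t_q=3/2 is in segment 1 (τ=1/2); S_1(τ)=-20543/6208

y_0=0 y_1=-3 y_2=0 y_3=4 y_4=-5 y_5=-1
S(3/2) = -20543/6208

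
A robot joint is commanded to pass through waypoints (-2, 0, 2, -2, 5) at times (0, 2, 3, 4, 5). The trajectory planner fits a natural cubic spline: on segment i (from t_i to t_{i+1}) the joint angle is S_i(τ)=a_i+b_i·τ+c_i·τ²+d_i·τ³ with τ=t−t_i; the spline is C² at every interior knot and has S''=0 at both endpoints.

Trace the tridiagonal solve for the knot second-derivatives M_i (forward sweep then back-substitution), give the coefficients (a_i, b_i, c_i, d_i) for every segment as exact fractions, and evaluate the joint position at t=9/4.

  seg 0: a=-2 b=-7/43 c=0 d=25/86
  seg 1: a=0 b=143/43 c=75/43 d=-132/43
  seg 2: a=2 b=-103/43 c=-321/43 d=252/43
  seg 3: a=-2 b=11/43 c=435/43 d=-145/43
S(9/4) = 307/344

Δ: Δ0=1, Δ1=2, Δ2=-4, Δ3=7
row 1: diag=6, rhs=6; c'=1/6, d'=1
row 2: denom=4−1·1/6=23/6; d'=(-36−1·1)/(23/6)=-222/23
row 3: denom=4−1·6/23=86/23; d'=(66−1·-222/23)/(86/23)=870/43
back: M3=870/43
back: M2=-222/23−6/23·870/43=-642/43
back: M1=1−1/6·-642/43=150/43
M: M0=0, M1=150/43, M2=-642/43, M3=870/43, M4=0
seg 0: a=-2, c=M0/2=0, d=(M1−M0)/(6·2)=25/86, b=Δ0−h0·(2M0+M1)/6=-7/43
seg 1: a=0, c=M1/2=75/43, d=(M2−M1)/(6·1)=-132/43, b=Δ1−h1·(2M1+M2)/6=143/43
seg 2: a=2, c=M2/2=-321/43, d=(M3−M2)/(6·1)=252/43, b=Δ2−h2·(2M2+M3)/6=-103/43
seg 3: a=-2, c=M3/2=435/43, d=(M4−M3)/(6·1)=-145/43, b=Δ3−h3·(2M3+M4)/6=11/43
t_q=9/4 → seg 1, τ=1/4; S=0+143/43·τ+75/43·τ²+-132/43·τ³=307/344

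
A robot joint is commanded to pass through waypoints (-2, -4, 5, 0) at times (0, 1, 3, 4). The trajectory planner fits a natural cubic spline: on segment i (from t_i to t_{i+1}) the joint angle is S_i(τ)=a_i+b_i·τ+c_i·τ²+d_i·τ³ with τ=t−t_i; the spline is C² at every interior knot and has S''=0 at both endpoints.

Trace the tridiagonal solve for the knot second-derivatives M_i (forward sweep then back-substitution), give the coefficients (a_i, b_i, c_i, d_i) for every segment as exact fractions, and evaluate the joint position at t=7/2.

  seg 0: a=-2 b=-61/16 c=0 d=29/16
  seg 1: a=-4 b=13/8 c=87/16 d=-2
  seg 2: a=5 b=-5/8 c=-105/16 d=35/16
S(7/2) = 425/128

Δ: Δ0=-2, Δ1=9/2, Δ2=-5
row 1: diag=6, rhs=39; c'=1/3, d'=13/2
row 2: denom=6−2·1/3=16/3; d'=(-57−2·13/2)/(16/3)=-105/8
back: M2=-105/8
back: M1=13/2−1/3·-105/8=87/8
M: M0=0, M1=87/8, M2=-105/8, M3=0
seg 0: a=-2, c=M0/2=0, d=(M1−M0)/(6·1)=29/16, b=Δ0−h0·(2M0+M1)/6=-61/16
seg 1: a=-4, c=M1/2=87/16, d=(M2−M1)/(6·2)=-2, b=Δ1−h1·(2M1+M2)/6=13/8
seg 2: a=5, c=M2/2=-105/16, d=(M3−M2)/(6·1)=35/16, b=Δ2−h2·(2M2+M3)/6=-5/8
t_q=7/2 → seg 2, τ=1/2; S=5+-5/8·τ+-105/16·τ²+35/16·τ³=425/128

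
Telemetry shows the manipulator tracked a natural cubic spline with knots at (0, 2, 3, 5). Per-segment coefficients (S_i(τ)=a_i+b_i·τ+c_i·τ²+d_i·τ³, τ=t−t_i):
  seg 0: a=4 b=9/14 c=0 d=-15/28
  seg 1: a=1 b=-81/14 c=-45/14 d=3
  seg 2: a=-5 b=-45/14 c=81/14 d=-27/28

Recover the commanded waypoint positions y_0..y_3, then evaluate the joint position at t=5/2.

y_0=4 y_1=1 y_2=-5 y_3=4
S(5/2) = -65/28

y_0 = S_0(0) = a_0 = 4
y_1 = S_1(0) = a_1 = 1
y_2 = S_2(0) = a_2 = -5
y_3 = S_2(2) = 4
t_q=5/2 is in segment 1 (τ=1/2); S_1(τ)=-65/28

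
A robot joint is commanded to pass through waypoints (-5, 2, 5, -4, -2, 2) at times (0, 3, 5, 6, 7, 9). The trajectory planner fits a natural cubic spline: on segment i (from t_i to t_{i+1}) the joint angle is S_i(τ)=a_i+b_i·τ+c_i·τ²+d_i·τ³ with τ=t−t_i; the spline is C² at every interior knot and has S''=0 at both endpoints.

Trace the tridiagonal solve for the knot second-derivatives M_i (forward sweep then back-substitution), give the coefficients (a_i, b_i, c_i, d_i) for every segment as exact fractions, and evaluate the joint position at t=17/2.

Δ: Δ0=7/3, Δ1=3/2, Δ2=-9, Δ3=2, Δ4=2
row 1: diag=10, rhs=-5; c'=1/5, d'=-1/2
row 2: denom=6−2·1/5=28/5; d'=(-63−2·-1/2)/(28/5)=-155/14
row 3: denom=4−1·5/28=107/28; d'=(66−1·-155/14)/(107/28)=2158/107
row 4: denom=6−1·28/107=614/107; d'=(0−1·2158/107)/(614/107)=-1079/307
back: M4=-1079/307
back: M3=2158/107−28/107·-1079/307=6474/307
back: M2=-155/14−5/28·6474/307=-4555/307
back: M1=-1/2−1/5·-4555/307=1515/614
M: M0=0, M1=1515/614, M2=-4555/307, M3=6474/307, M4=-1079/307, M5=0
seg 0: a=-5, c=M0/2=0, d=(M1−M0)/(6·3)=505/3684, b=Δ0−h0·(2M0+M1)/6=4051/3684
seg 1: a=2, c=M1/2=1515/1228, d=(M2−M1)/(6·2)=-10625/7368, b=Δ1−h1·(2M1+M2)/6=8843/1842
seg 2: a=5, c=M2/2=-4555/614, d=(M3−M2)/(6·1)=11029/1842, b=Δ2−h2·(2M2+M3)/6=-6971/921
seg 3: a=-4, c=M3/2=3237/307, d=(M4−M3)/(6·1)=-7553/1842, b=Δ3−h3·(2M3+M4)/6=-8185/1842
seg 4: a=-2, c=M4/2=-1079/614, d=(M5−M4)/(6·2)=1079/3684, b=Δ4−h4·(2M4+M5)/6=4000/921
t_q=17/2 → seg 4, τ=3/2; S=-2+4000/921·τ+-1079/614·τ²+1079/3684·τ³=15219/9824

  seg 0: a=-5 b=4051/3684 c=0 d=505/3684
  seg 1: a=2 b=8843/1842 c=1515/1228 d=-10625/7368
  seg 2: a=5 b=-6971/921 c=-4555/614 d=11029/1842
  seg 3: a=-4 b=-8185/1842 c=3237/307 d=-7553/1842
  seg 4: a=-2 b=4000/921 c=-1079/614 d=1079/3684
S(17/2) = 15219/9824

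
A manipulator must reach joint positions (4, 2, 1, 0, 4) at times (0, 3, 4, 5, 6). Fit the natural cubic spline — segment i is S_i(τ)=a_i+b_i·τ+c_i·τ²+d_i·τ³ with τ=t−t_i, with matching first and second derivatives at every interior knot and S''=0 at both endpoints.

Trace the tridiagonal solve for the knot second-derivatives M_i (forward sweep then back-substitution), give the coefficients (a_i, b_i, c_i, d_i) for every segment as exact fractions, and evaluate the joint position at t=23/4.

  seg 0: a=4 b=-2/3 c=0 d=0
  seg 1: a=2 b=-2/3 c=0 d=-1/3
  seg 2: a=1 b=-5/3 c=-1 d=5/3
  seg 3: a=0 b=4/3 c=4 d=-4/3
S(23/4) = 43/16

Δ: Δ0=-2/3, Δ1=-1, Δ2=-1, Δ3=4
row 1: diag=8, rhs=-2; c'=1/8, d'=-1/4
row 2: denom=4−1·1/8=31/8; d'=(0−1·-1/4)/(31/8)=2/31
row 3: denom=4−1·8/31=116/31; d'=(30−1·2/31)/(116/31)=8
back: M3=8
back: M2=2/31−8/31·8=-2
back: M1=-1/4−1/8·-2=0
M: M0=0, M1=0, M2=-2, M3=8, M4=0
seg 0: a=4, c=M0/2=0, d=(M1−M0)/(6·3)=0, b=Δ0−h0·(2M0+M1)/6=-2/3
seg 1: a=2, c=M1/2=0, d=(M2−M1)/(6·1)=-1/3, b=Δ1−h1·(2M1+M2)/6=-2/3
seg 2: a=1, c=M2/2=-1, d=(M3−M2)/(6·1)=5/3, b=Δ2−h2·(2M2+M3)/6=-5/3
seg 3: a=0, c=M3/2=4, d=(M4−M3)/(6·1)=-4/3, b=Δ3−h3·(2M3+M4)/6=4/3
t_q=23/4 → seg 3, τ=3/4; S=0+4/3·τ+4·τ²+-4/3·τ³=43/16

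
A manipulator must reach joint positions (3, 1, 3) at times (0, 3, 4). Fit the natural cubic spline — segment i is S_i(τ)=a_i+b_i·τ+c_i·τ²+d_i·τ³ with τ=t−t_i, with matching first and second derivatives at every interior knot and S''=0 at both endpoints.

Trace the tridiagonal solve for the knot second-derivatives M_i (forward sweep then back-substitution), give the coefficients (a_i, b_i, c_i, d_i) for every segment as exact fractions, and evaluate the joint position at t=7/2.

Δ: Δ0=-2/3, Δ1=2
row 1: diag=8, rhs=16; c'=1/8, d'=2
back: M1=2
M: M0=0, M1=2, M2=0
seg 0: a=3, c=M0/2=0, d=(M1−M0)/(6·3)=1/9, b=Δ0−h0·(2M0+M1)/6=-5/3
seg 1: a=1, c=M1/2=1, d=(M2−M1)/(6·1)=-1/3, b=Δ1−h1·(2M1+M2)/6=4/3
t_q=7/2 → seg 1, τ=1/2; S=1+4/3·τ+1·τ²+-1/3·τ³=15/8

  seg 0: a=3 b=-5/3 c=0 d=1/9
  seg 1: a=1 b=4/3 c=1 d=-1/3
S(7/2) = 15/8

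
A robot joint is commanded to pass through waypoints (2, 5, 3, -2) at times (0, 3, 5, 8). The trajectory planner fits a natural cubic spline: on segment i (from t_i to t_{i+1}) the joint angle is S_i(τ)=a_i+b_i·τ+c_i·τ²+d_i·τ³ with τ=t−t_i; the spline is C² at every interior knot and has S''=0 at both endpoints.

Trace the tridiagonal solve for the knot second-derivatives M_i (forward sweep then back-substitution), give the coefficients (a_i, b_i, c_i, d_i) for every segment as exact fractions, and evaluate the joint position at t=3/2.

Δ: Δ0=1, Δ1=-1, Δ2=-5/3
row 1: diag=10, rhs=-12; c'=1/5, d'=-6/5
row 2: denom=10−2·1/5=48/5; d'=(-4−2·-6/5)/(48/5)=-1/6
back: M2=-1/6
back: M1=-6/5−1/5·-1/6=-7/6
M: M0=0, M1=-7/6, M2=-1/6, M3=0
seg 0: a=2, c=M0/2=0, d=(M1−M0)/(6·3)=-7/108, b=Δ0−h0·(2M0+M1)/6=19/12
seg 1: a=5, c=M1/2=-7/12, d=(M2−M1)/(6·2)=1/12, b=Δ1−h1·(2M1+M2)/6=-1/6
seg 2: a=3, c=M2/2=-1/12, d=(M3−M2)/(6·3)=1/108, b=Δ2−h2·(2M2+M3)/6=-3/2
t_q=3/2 → seg 0, τ=3/2; S=2+19/12·τ+0·τ²+-7/108·τ³=133/32

  seg 0: a=2 b=19/12 c=0 d=-7/108
  seg 1: a=5 b=-1/6 c=-7/12 d=1/12
  seg 2: a=3 b=-3/2 c=-1/12 d=1/108
S(3/2) = 133/32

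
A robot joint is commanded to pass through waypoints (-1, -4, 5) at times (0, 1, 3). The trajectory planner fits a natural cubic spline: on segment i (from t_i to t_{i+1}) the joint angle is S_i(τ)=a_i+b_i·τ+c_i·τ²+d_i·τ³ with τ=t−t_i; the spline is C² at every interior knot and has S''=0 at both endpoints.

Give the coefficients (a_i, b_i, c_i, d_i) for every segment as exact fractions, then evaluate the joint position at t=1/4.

Δ: Δ0=-3, Δ1=9/2
row 1: diag=6, rhs=45; c'=1/3, d'=15/2
back: M1=15/2
M: M0=0, M1=15/2, M2=0
seg 0: a=-1, c=M0/2=0, d=(M1−M0)/(6·1)=5/4, b=Δ0−h0·(2M0+M1)/6=-17/4
seg 1: a=-4, c=M1/2=15/4, d=(M2−M1)/(6·2)=-5/8, b=Δ1−h1·(2M1+M2)/6=-1/2
t_q=1/4 → seg 0, τ=1/4; S=-1+-17/4·τ+0·τ²+5/4·τ³=-523/256

  seg 0: a=-1 b=-17/4 c=0 d=5/4
  seg 1: a=-4 b=-1/2 c=15/4 d=-5/8
S(1/4) = -523/256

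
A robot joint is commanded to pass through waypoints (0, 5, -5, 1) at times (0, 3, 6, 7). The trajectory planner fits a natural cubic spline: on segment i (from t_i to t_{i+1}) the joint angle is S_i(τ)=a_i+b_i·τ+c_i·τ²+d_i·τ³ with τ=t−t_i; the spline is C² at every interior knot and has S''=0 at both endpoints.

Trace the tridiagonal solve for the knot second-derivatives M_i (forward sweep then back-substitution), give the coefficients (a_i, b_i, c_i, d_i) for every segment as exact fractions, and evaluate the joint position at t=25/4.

  seg 0: a=0 b=349/87 c=0 d=-68/261
  seg 1: a=5 b=-263/87 c=-68/29 d=65/87
  seg 2: a=-5 b=268/87 c=127/29 d=-127/87
S(25/4) = -7385/1856

Δ: Δ0=5/3, Δ1=-10/3, Δ2=6
row 1: diag=12, rhs=-30; c'=1/4, d'=-5/2
row 2: denom=8−3·1/4=29/4; d'=(56−3·-5/2)/(29/4)=254/29
back: M2=254/29
back: M1=-5/2−1/4·254/29=-136/29
M: M0=0, M1=-136/29, M2=254/29, M3=0
seg 0: a=0, c=M0/2=0, d=(M1−M0)/(6·3)=-68/261, b=Δ0−h0·(2M0+M1)/6=349/87
seg 1: a=5, c=M1/2=-68/29, d=(M2−M1)/(6·3)=65/87, b=Δ1−h1·(2M1+M2)/6=-263/87
seg 2: a=-5, c=M2/2=127/29, d=(M3−M2)/(6·1)=-127/87, b=Δ2−h2·(2M2+M3)/6=268/87
t_q=25/4 → seg 2, τ=1/4; S=-5+268/87·τ+127/29·τ²+-127/87·τ³=-7385/1856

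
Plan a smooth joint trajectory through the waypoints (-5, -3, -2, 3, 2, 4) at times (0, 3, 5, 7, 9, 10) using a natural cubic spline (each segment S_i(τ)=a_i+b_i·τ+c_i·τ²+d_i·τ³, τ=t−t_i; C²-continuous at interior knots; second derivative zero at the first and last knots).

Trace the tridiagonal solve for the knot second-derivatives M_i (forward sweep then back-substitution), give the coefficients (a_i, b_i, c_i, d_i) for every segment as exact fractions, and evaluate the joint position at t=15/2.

  seg 0: a=-5 b=1139/1164 c=0 d=-121/3492
  seg 1: a=-3 b=25/582 c=-121/388 d=629/2328
  seg 2: a=-2 b=593/291 c=127/97 d=-1255/2328
  seg 3: a=3 b=469/582 c=-747/388 d=1481/2328
  seg 4: a=2 b=215/291 c=367/194 d=-367/582
S(15/2) = 18631/6208

Δ: Δ0=2/3, Δ1=1/2, Δ2=5/2, Δ3=-1/2, Δ4=2
row 1: diag=10, rhs=-1; c'=1/5, d'=-1/10
row 2: denom=8−2·1/5=38/5; d'=(12−2·-1/10)/(38/5)=61/38
row 3: denom=8−2·5/19=142/19; d'=(-18−2·61/38)/(142/19)=-403/142
row 4: denom=6−2·19/71=388/71; d'=(15−2·-403/142)/(388/71)=367/97
back: M4=367/97
back: M3=-403/142−19/71·367/97=-747/194
back: M2=61/38−5/19·-747/194=254/97
back: M1=-1/10−1/5·254/97=-121/194
M: M0=0, M1=-121/194, M2=254/97, M3=-747/194, M4=367/97, M5=0
seg 0: a=-5, c=M0/2=0, d=(M1−M0)/(6·3)=-121/3492, b=Δ0−h0·(2M0+M1)/6=1139/1164
seg 1: a=-3, c=M1/2=-121/388, d=(M2−M1)/(6·2)=629/2328, b=Δ1−h1·(2M1+M2)/6=25/582
seg 2: a=-2, c=M2/2=127/97, d=(M3−M2)/(6·2)=-1255/2328, b=Δ2−h2·(2M2+M3)/6=593/291
seg 3: a=3, c=M3/2=-747/388, d=(M4−M3)/(6·2)=1481/2328, b=Δ3−h3·(2M3+M4)/6=469/582
seg 4: a=2, c=M4/2=367/194, d=(M5−M4)/(6·1)=-367/582, b=Δ4−h4·(2M4+M5)/6=215/291
t_q=15/2 → seg 3, τ=1/2; S=3+469/582·τ+-747/388·τ²+1481/2328·τ³=18631/6208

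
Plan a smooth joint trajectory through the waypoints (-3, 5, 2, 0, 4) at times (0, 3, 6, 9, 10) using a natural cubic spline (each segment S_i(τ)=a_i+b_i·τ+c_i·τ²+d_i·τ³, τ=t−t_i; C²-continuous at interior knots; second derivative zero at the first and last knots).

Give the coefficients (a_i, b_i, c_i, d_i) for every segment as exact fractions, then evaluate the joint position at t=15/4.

Δ: Δ0=8/3, Δ1=-1, Δ2=-2/3, Δ3=4
row 1: diag=12, rhs=-22; c'=1/4, d'=-11/6
row 2: denom=12−3·1/4=45/4; d'=(2−3·-11/6)/(45/4)=2/3
row 3: denom=8−3·4/15=36/5; d'=(28−3·2/3)/(36/5)=65/18
back: M3=65/18
back: M2=2/3−4/15·65/18=-8/27
back: M1=-11/6−1/4·-8/27=-95/54
M: M0=0, M1=-95/54, M2=-8/27, M3=65/18, M4=0
seg 0: a=-3, c=M0/2=0, d=(M1−M0)/(6·3)=-95/972, b=Δ0−h0·(2M0+M1)/6=383/108
seg 1: a=5, c=M1/2=-95/108, d=(M2−M1)/(6·3)=79/972, b=Δ1−h1·(2M1+M2)/6=49/54
seg 2: a=2, c=M2/2=-4/27, d=(M3−M2)/(6·3)=211/972, b=Δ2−h2·(2M2+M3)/6=-235/108
seg 3: a=0, c=M3/2=65/36, d=(M4−M3)/(6·1)=-65/108, b=Δ3−h3·(2M3+M4)/6=151/54
t_q=15/4 → seg 1, τ=3/4; S=5+49/54·τ+-95/108·τ²+79/972·τ³=4009/768

  seg 0: a=-3 b=383/108 c=0 d=-95/972
  seg 1: a=5 b=49/54 c=-95/108 d=79/972
  seg 2: a=2 b=-235/108 c=-4/27 d=211/972
  seg 3: a=0 b=151/54 c=65/36 d=-65/108
S(15/4) = 4009/768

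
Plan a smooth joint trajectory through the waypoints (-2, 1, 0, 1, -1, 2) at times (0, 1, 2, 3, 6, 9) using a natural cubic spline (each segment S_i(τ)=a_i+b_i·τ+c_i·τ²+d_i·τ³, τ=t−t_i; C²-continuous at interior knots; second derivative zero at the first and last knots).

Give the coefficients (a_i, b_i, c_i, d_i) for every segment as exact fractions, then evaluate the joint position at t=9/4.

Δ: Δ0=3, Δ1=-1, Δ2=1, Δ3=-2/3, Δ4=1
row 1: diag=4, rhs=-24; c'=1/4, d'=-6
row 2: denom=4−1·1/4=15/4; d'=(12−1·-6)/(15/4)=24/5
row 3: denom=8−1·4/15=116/15; d'=(-10−1·24/5)/(116/15)=-111/58
row 4: denom=12−3·45/116=1257/116; d'=(10−3·-111/58)/(1257/116)=1826/1257
back: M4=1826/1257
back: M3=-111/58−45/116·1826/1257=-1038/419
back: M2=24/5−4/15·-1038/419=2288/419
back: M1=-6−1/4·2288/419=-3086/419
M: M0=0, M1=-3086/419, M2=2288/419, M3=-1038/419, M4=1826/1257, M5=0
seg 0: a=-2, c=M0/2=0, d=(M1−M0)/(6·1)=-1543/1257, b=Δ0−h0·(2M0+M1)/6=5314/1257
seg 1: a=1, c=M1/2=-1543/419, d=(M2−M1)/(6·1)=2687/1257, b=Δ1−h1·(2M1+M2)/6=685/1257
seg 2: a=0, c=M2/2=1144/419, d=(M3−M2)/(6·1)=-1663/1257, b=Δ2−h2·(2M2+M3)/6=-512/1257
seg 3: a=1, c=M3/2=-519/419, d=(M4−M3)/(6·3)=2470/11313, b=Δ3−h3·(2M3+M4)/6=1363/1257
seg 4: a=-1, c=M4/2=913/1257, d=(M5−M4)/(6·3)=-913/11313, b=Δ4−h4·(2M4+M5)/6=-569/1257
t_q=9/4 → seg 2, τ=1/4; S=0+-512/1257·τ+1144/419·τ²+-1663/1257·τ³=1291/26816

  seg 0: a=-2 b=5314/1257 c=0 d=-1543/1257
  seg 1: a=1 b=685/1257 c=-1543/419 d=2687/1257
  seg 2: a=0 b=-512/1257 c=1144/419 d=-1663/1257
  seg 3: a=1 b=1363/1257 c=-519/419 d=2470/11313
  seg 4: a=-1 b=-569/1257 c=913/1257 d=-913/11313
S(9/4) = 1291/26816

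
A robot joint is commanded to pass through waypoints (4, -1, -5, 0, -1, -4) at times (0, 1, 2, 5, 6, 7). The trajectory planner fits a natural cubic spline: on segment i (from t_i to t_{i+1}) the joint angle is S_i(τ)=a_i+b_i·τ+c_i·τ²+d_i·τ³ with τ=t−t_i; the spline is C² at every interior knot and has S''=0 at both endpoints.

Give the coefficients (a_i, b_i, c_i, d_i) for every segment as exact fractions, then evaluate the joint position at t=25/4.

  seg 0: a=4 b=-12286/2451 c=0 d=31/2451
  seg 1: a=-1 b=-12193/2451 c=31/817 d=2296/2451
  seg 2: a=-5 b=-5119/2451 c=2327/817 d=-91/171
  seg 3: a=0 b=1550/2451 c=-1586/817 d=757/2451
  seg 4: a=-1 b=-5695/2451 c=-829/817 d=829/2451
S(25/4) = -85701/52288

Δ: Δ0=-5, Δ1=-4, Δ2=5/3, Δ3=-1, Δ4=-3
row 1: diag=4, rhs=6; c'=1/4, d'=3/2
row 2: denom=8−1·1/4=31/4; d'=(34−1·3/2)/(31/4)=130/31
row 3: denom=8−3·12/31=212/31; d'=(-16−3·130/31)/(212/31)=-443/106
row 4: denom=4−1·31/212=817/212; d'=(-12−1·-443/106)/(817/212)=-1658/817
back: M4=-1658/817
back: M3=-443/106−31/212·-1658/817=-3172/817
back: M2=130/31−12/31·-3172/817=4654/817
back: M1=3/2−1/4·4654/817=62/817
M: M0=0, M1=62/817, M2=4654/817, M3=-3172/817, M4=-1658/817, M5=0
seg 0: a=4, c=M0/2=0, d=(M1−M0)/(6·1)=31/2451, b=Δ0−h0·(2M0+M1)/6=-12286/2451
seg 1: a=-1, c=M1/2=31/817, d=(M2−M1)/(6·1)=2296/2451, b=Δ1−h1·(2M1+M2)/6=-12193/2451
seg 2: a=-5, c=M2/2=2327/817, d=(M3−M2)/(6·3)=-91/171, b=Δ2−h2·(2M2+M3)/6=-5119/2451
seg 3: a=0, c=M3/2=-1586/817, d=(M4−M3)/(6·1)=757/2451, b=Δ3−h3·(2M3+M4)/6=1550/2451
seg 4: a=-1, c=M4/2=-829/817, d=(M5−M4)/(6·1)=829/2451, b=Δ4−h4·(2M4+M5)/6=-5695/2451
t_q=25/4 → seg 4, τ=1/4; S=-1+-5695/2451·τ+-829/817·τ²+829/2451·τ³=-85701/52288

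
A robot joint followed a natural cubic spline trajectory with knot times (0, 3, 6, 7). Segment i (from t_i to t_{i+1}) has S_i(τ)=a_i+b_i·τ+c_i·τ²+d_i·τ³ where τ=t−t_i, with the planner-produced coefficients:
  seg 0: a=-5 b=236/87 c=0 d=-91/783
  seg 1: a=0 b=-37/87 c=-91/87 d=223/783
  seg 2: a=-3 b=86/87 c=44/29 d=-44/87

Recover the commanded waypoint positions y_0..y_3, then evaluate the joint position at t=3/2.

y_0=-5 y_1=0 y_2=-3 y_3=-1
S(3/2) = -307/232

y_0 = S_0(0) = a_0 = -5
y_1 = S_1(0) = a_1 = 0
y_2 = S_2(0) = a_2 = -3
y_3 = S_2(1) = -1
t_q=3/2 is in segment 0 (τ=3/2); S_0(τ)=-307/232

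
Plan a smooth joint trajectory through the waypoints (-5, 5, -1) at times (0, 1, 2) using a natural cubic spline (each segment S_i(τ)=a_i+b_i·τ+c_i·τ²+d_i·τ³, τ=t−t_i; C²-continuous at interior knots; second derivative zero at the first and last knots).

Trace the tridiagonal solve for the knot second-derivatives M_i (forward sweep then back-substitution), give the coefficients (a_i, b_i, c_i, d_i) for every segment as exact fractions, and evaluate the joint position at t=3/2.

  seg 0: a=-5 b=14 c=0 d=-4
  seg 1: a=5 b=2 c=-12 d=4
S(3/2) = 7/2

Δ: Δ0=10, Δ1=-6
row 1: diag=4, rhs=-96; c'=1/4, d'=-24
back: M1=-24
M: M0=0, M1=-24, M2=0
seg 0: a=-5, c=M0/2=0, d=(M1−M0)/(6·1)=-4, b=Δ0−h0·(2M0+M1)/6=14
seg 1: a=5, c=M1/2=-12, d=(M2−M1)/(6·1)=4, b=Δ1−h1·(2M1+M2)/6=2
t_q=3/2 → seg 1, τ=1/2; S=5+2·τ+-12·τ²+4·τ³=7/2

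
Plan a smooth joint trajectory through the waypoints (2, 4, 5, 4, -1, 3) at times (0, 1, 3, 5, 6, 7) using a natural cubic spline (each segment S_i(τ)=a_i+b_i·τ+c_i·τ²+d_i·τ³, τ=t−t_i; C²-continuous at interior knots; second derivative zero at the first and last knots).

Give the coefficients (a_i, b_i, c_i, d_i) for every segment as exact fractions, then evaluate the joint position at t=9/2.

Δ: Δ0=2, Δ1=1/2, Δ2=-1/2, Δ3=-5, Δ4=4
row 1: diag=6, rhs=-9; c'=1/3, d'=-3/2
row 2: denom=8−2·1/3=22/3; d'=(-6−2·-3/2)/(22/3)=-9/22
row 3: denom=6−2·3/11=60/11; d'=(-27−2·-9/22)/(60/11)=-24/5
row 4: denom=4−1·11/60=229/60; d'=(54−1·-24/5)/(229/60)=3528/229
back: M4=3528/229
back: M3=-24/5−11/60·3528/229=-1746/229
back: M2=-9/22−3/11·-1746/229=765/458
back: M1=-3/2−1/3·765/458=-471/229
M: M0=0, M1=-471/229, M2=765/458, M3=-1746/229, M4=3528/229, M5=0
seg 0: a=2, c=M0/2=0, d=(M1−M0)/(6·1)=-157/458, b=Δ0−h0·(2M0+M1)/6=1073/458
seg 1: a=4, c=M1/2=-471/458, d=(M2−M1)/(6·2)=569/1832, b=Δ1−h1·(2M1+M2)/6=301/229
seg 2: a=5, c=M2/2=765/916, d=(M3−M2)/(6·2)=-1419/1832, b=Δ2−h2·(2M2+M3)/6=425/458
seg 3: a=4, c=M3/2=-873/229, d=(M4−M3)/(6·1)=879/229, b=Δ3−h3·(2M3+M4)/6=-1151/229
seg 4: a=-1, c=M4/2=1764/229, d=(M5−M4)/(6·1)=-588/229, b=Δ4−h4·(2M4+M5)/6=-260/229
t_q=9/2 → seg 2, τ=3/2; S=5+425/458·τ+765/916·τ²+-1419/1832·τ³=82907/14656

  seg 0: a=2 b=1073/458 c=0 d=-157/458
  seg 1: a=4 b=301/229 c=-471/458 d=569/1832
  seg 2: a=5 b=425/458 c=765/916 d=-1419/1832
  seg 3: a=4 b=-1151/229 c=-873/229 d=879/229
  seg 4: a=-1 b=-260/229 c=1764/229 d=-588/229
S(9/2) = 82907/14656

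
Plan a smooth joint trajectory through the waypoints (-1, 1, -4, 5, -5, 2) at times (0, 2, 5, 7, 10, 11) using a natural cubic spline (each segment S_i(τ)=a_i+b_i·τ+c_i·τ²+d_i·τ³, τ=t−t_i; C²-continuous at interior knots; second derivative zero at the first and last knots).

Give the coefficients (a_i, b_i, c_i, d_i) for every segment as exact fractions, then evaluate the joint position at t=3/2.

  seg 0: a=-1 b=13508/6141 c=0 d=-7367/24564
  seg 1: a=1 b=-8593/6141 c=-7367/4094 d=63019/110538
  seg 2: a=-4 b=39265/12282 c=20459/6141 d=-2743/2047
  seg 3: a=5 b=5441/12282 c=-28915/6141 d=127109/110538
  seg 4: a=-5 b=19894/6141 c=23093/4094 d=-23093/12282
S(3/2) = 84321/65504

Δ: Δ0=1, Δ1=-5/3, Δ2=9/2, Δ3=-10/3, Δ4=7
row 1: diag=10, rhs=-16; c'=3/10, d'=-8/5
row 2: denom=10−3·3/10=91/10; d'=(37−3·-8/5)/(91/10)=418/91
row 3: denom=10−2·20/91=870/91; d'=(-47−2·418/91)/(870/91)=-5113/870
row 4: denom=8−3·91/290=2047/290; d'=(62−3·-5113/870)/(2047/290)=23093/2047
back: M4=23093/2047
back: M3=-5113/870−91/290·23093/2047=-57830/6141
back: M2=418/91−20/91·-57830/6141=40918/6141
back: M1=-8/5−3/10·40918/6141=-7367/2047
M: M0=0, M1=-7367/2047, M2=40918/6141, M3=-57830/6141, M4=23093/2047, M5=0
seg 0: a=-1, c=M0/2=0, d=(M1−M0)/(6·2)=-7367/24564, b=Δ0−h0·(2M0+M1)/6=13508/6141
seg 1: a=1, c=M1/2=-7367/4094, d=(M2−M1)/(6·3)=63019/110538, b=Δ1−h1·(2M1+M2)/6=-8593/6141
seg 2: a=-4, c=M2/2=20459/6141, d=(M3−M2)/(6·2)=-2743/2047, b=Δ2−h2·(2M2+M3)/6=39265/12282
seg 3: a=5, c=M3/2=-28915/6141, d=(M4−M3)/(6·3)=127109/110538, b=Δ3−h3·(2M3+M4)/6=5441/12282
seg 4: a=-5, c=M4/2=23093/4094, d=(M5−M4)/(6·1)=-23093/12282, b=Δ4−h4·(2M4+M5)/6=19894/6141
t_q=3/2 → seg 0, τ=3/2; S=-1+13508/6141·τ+0·τ²+-7367/24564·τ³=84321/65504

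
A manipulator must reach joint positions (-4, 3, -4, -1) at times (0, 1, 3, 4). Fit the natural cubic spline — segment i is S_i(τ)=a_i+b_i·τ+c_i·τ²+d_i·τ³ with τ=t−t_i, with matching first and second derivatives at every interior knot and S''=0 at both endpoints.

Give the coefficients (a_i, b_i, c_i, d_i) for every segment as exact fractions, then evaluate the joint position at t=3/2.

Δ: Δ0=7, Δ1=-7/2, Δ2=3
row 1: diag=6, rhs=-63; c'=1/3, d'=-21/2
row 2: denom=6−2·1/3=16/3; d'=(39−2·-21/2)/(16/3)=45/4
back: M2=45/4
back: M1=-21/2−1/3·45/4=-57/4
M: M0=0, M1=-57/4, M2=45/4, M3=0
seg 0: a=-4, c=M0/2=0, d=(M1−M0)/(6·1)=-19/8, b=Δ0−h0·(2M0+M1)/6=75/8
seg 1: a=3, c=M1/2=-57/8, d=(M2−M1)/(6·2)=17/8, b=Δ1−h1·(2M1+M2)/6=9/4
seg 2: a=-4, c=M2/2=45/8, d=(M3−M2)/(6·1)=-15/8, b=Δ2−h2·(2M2+M3)/6=-3/4
t_q=3/2 → seg 1, τ=1/2; S=3+9/4·τ+-57/8·τ²+17/8·τ³=167/64

  seg 0: a=-4 b=75/8 c=0 d=-19/8
  seg 1: a=3 b=9/4 c=-57/8 d=17/8
  seg 2: a=-4 b=-3/4 c=45/8 d=-15/8
S(3/2) = 167/64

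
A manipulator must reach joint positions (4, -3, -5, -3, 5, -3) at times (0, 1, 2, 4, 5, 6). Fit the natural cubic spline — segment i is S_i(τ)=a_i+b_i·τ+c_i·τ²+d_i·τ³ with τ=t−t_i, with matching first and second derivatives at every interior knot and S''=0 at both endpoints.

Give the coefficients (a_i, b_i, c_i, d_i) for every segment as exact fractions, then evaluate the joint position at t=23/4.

  seg 0: a=4 b=-3884/465 c=0 d=629/465
  seg 1: a=-3 b=-1997/465 c=629/155 d=-164/93
  seg 2: a=-5 b=-683/465 c=-191/155 d=37/30
  seg 3: a=-3 b=3907/465 c=956/155 d=-611/93
  seg 4: a=5 b=478/465 c=-2099/155 d=2099/465
S(23/4) = 115/1984

Δ: Δ0=-7, Δ1=-2, Δ2=1, Δ3=8, Δ4=-8
row 1: diag=4, rhs=30; c'=1/4, d'=15/2
row 2: denom=6−1·1/4=23/4; d'=(18−1·15/2)/(23/4)=42/23
row 3: denom=6−2·8/23=122/23; d'=(42−2·42/23)/(122/23)=441/61
row 4: denom=4−1·23/122=465/122; d'=(-96−1·441/61)/(465/122)=-4198/155
back: M4=-4198/155
back: M3=441/61−23/122·-4198/155=1912/155
back: M2=42/23−8/23·1912/155=-382/155
back: M1=15/2−1/4·-382/155=1258/155
M: M0=0, M1=1258/155, M2=-382/155, M3=1912/155, M4=-4198/155, M5=0
seg 0: a=4, c=M0/2=0, d=(M1−M0)/(6·1)=629/465, b=Δ0−h0·(2M0+M1)/6=-3884/465
seg 1: a=-3, c=M1/2=629/155, d=(M2−M1)/(6·1)=-164/93, b=Δ1−h1·(2M1+M2)/6=-1997/465
seg 2: a=-5, c=M2/2=-191/155, d=(M3−M2)/(6·2)=37/30, b=Δ2−h2·(2M2+M3)/6=-683/465
seg 3: a=-3, c=M3/2=956/155, d=(M4−M3)/(6·1)=-611/93, b=Δ3−h3·(2M3+M4)/6=3907/465
seg 4: a=5, c=M4/2=-2099/155, d=(M5−M4)/(6·1)=2099/465, b=Δ4−h4·(2M4+M5)/6=478/465
t_q=23/4 → seg 4, τ=3/4; S=5+478/465·τ+-2099/155·τ²+2099/465·τ³=115/1984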